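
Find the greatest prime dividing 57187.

83

57187 = 13 · 4399
4399 = 53 · 83
83 is prime.
So 57187 = 13 · 53 · 83; the largest prime factor is 83.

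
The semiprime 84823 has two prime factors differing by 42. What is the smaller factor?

271

Since p = q + 42, we have 84823 = q(q + 42), so q² + 42q − 84823 = 0.
Discriminant: 42² + 4·84823 = 1764 + 339292 = 341056; √341056 = 584.
q = (−42 + 584)/2 = 271, and p = q + 42 = 313.
Check: 271 · 313 = 84823.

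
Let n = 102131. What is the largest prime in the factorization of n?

53

102131 = 41 · 2491
2491 = 47 · 53
53 is prime.
So 102131 = 41 · 47 · 53; the largest prime factor is 53.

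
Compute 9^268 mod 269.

1

9^1 ≡ 9 (mod 269)
9^2 ≡ 9^2 = 81 ≡ 81 (mod 269)
9^4 ≡ 81^2 = 6561 ≡ 105 (mod 269)
9^8 ≡ 105^2 = 11025 ≡ 265 (mod 269)
9^16 ≡ 265^2 = 70225 ≡ 16 (mod 269)
9^32 ≡ 16^2 = 256 ≡ 256 (mod 269)
9^64 ≡ 256^2 = 65536 ≡ 169 (mod 269)
9^128 ≡ 169^2 = 28561 ≡ 47 (mod 269)
9^256 ≡ 47^2 = 2209 ≡ 57 (mod 269)
268 = 256 + 8 + 4 in binary powers of 2.
So 9^268 ≡ 57 · 265 · 105 ≡ 1 (mod 269).
Since the result is 1, base 9 gives no evidence that 269 is composite.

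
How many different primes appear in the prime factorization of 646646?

646646 = 2 · 323323
323323 = 7 · 46189
46189 = 11 · 4199
4199 = 13 · 323
323 = 17 · 19
646646 = 2 · 7 · 11 · 13 · 17 · 19, which has 6 distinct prime factors.

6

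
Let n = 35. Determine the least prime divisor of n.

35 is odd.
Digit sum 8, not divisible by 3.
Ends in 5: divisible by 5.

5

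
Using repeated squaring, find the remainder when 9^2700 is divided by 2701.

9^1 ≡ 9 (mod 2701)
9^2 ≡ 9^2 = 81 ≡ 81 (mod 2701)
9^4 ≡ 81^2 = 6561 ≡ 1159 (mod 2701)
9^8 ≡ 1159^2 = 1343281 ≡ 884 (mod 2701)
9^16 ≡ 884^2 = 781456 ≡ 867 (mod 2701)
9^32 ≡ 867^2 = 751689 ≡ 811 (mod 2701)
9^64 ≡ 811^2 = 657721 ≡ 1378 (mod 2701)
9^128 ≡ 1378^2 = 1898884 ≡ 81 (mod 2701)
9^256 ≡ 81^2 = 6561 ≡ 1159 (mod 2701)
9^512 ≡ 1159^2 = 1343281 ≡ 884 (mod 2701)
9^1024 ≡ 884^2 = 781456 ≡ 867 (mod 2701)
9^2048 ≡ 867^2 = 751689 ≡ 811 (mod 2701)
2700 = 2048 + 512 + 128 + 8 + 4 in binary powers of 2.
So 9^2700 ≡ 811 · 884 · 81 · 884 · 1159 ≡ 1 (mod 2701).
Since the result is 1, base 9 gives no evidence that 2701 is composite.

1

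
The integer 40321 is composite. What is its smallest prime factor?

61

40321 is odd.
Digit sum 10, not divisible by 3.
Ends in 1: not divisible by 5.
7: 40321 = 7·5760 + 1
11: 40321 = 11·3665 + 6
13: 40321 = 13·3101 + 8
17: 40321 = 17·2371 + 14
19: 40321 = 19·2122 + 3
23: 40321 = 23·1753 + 2
29: 40321 = 29·1390 + 11
31: 40321 = 31·1300 + 21
37: 40321 = 37·1089 + 28
41: 40321 = 41·983 + 18
43: 40321 = 43·937 + 30
47: 40321 = 47·857 + 42
53: 40321 = 53·760 + 41
59: 40321 = 59·683 + 24
61: 40321 = 61·661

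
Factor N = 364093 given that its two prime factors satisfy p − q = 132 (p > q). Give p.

Since p = q + 132, we have 364093 = q(q + 132), so q² + 132q − 364093 = 0.
Discriminant: 132² + 4·364093 = 17424 + 1456372 = 1473796; √1473796 = 1214.
q = (−132 + 1214)/2 = 541, and p = q + 132 = 673.
Check: 541 · 673 = 364093.

673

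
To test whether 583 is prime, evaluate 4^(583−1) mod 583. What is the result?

4^1 ≡ 4 (mod 583)
4^2 ≡ 4^2 = 16 ≡ 16 (mod 583)
4^4 ≡ 16^2 = 256 ≡ 256 (mod 583)
4^8 ≡ 256^2 = 65536 ≡ 240 (mod 583)
4^16 ≡ 240^2 = 57600 ≡ 466 (mod 583)
4^32 ≡ 466^2 = 217156 ≡ 280 (mod 583)
4^64 ≡ 280^2 = 78400 ≡ 278 (mod 583)
4^128 ≡ 278^2 = 77284 ≡ 328 (mod 583)
4^256 ≡ 328^2 = 107584 ≡ 312 (mod 583)
4^512 ≡ 312^2 = 97344 ≡ 566 (mod 583)
582 = 512 + 64 + 4 + 2 in binary powers of 2.
So 4^582 ≡ 566 · 278 · 256 · 16 ≡ 236 (mod 583).
Since 236 ≠ 1, base 4 is a Fermat witness: 583 is composite.

236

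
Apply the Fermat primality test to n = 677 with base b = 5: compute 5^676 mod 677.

1

5^1 ≡ 5 (mod 677)
5^2 ≡ 5^2 = 25 ≡ 25 (mod 677)
5^4 ≡ 25^2 = 625 ≡ 625 (mod 677)
5^8 ≡ 625^2 = 390625 ≡ 673 (mod 677)
5^16 ≡ 673^2 = 452929 ≡ 16 (mod 677)
5^32 ≡ 16^2 = 256 ≡ 256 (mod 677)
5^64 ≡ 256^2 = 65536 ≡ 544 (mod 677)
5^128 ≡ 544^2 = 295936 ≡ 87 (mod 677)
5^256 ≡ 87^2 = 7569 ≡ 122 (mod 677)
5^512 ≡ 122^2 = 14884 ≡ 667 (mod 677)
676 = 512 + 128 + 32 + 4 in binary powers of 2.
So 5^676 ≡ 667 · 87 · 256 · 625 ≡ 1 (mod 677).
Since the result is 1, base 5 gives no evidence that 677 is composite.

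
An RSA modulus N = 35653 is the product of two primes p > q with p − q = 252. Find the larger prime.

353

Since p = q + 252, we have 35653 = q(q + 252), so q² + 252q − 35653 = 0.
Discriminant: 252² + 4·35653 = 63504 + 142612 = 206116; √206116 = 454.
q = (−252 + 454)/2 = 101, and p = q + 252 = 353.
Check: 101 · 353 = 35653.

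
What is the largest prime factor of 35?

35 = 5 · 7
7 is prime.
So 35 = 5 · 7; the largest prime factor is 7.

7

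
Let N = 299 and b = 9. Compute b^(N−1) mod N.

9

9^1 ≡ 9 (mod 299)
9^2 ≡ 9^2 = 81 ≡ 81 (mod 299)
9^4 ≡ 81^2 = 6561 ≡ 282 (mod 299)
9^8 ≡ 282^2 = 79524 ≡ 289 (mod 299)
9^16 ≡ 289^2 = 83521 ≡ 100 (mod 299)
9^32 ≡ 100^2 = 10000 ≡ 133 (mod 299)
9^64 ≡ 133^2 = 17689 ≡ 48 (mod 299)
9^128 ≡ 48^2 = 2304 ≡ 211 (mod 299)
9^256 ≡ 211^2 = 44521 ≡ 269 (mod 299)
298 = 256 + 32 + 8 + 2 in binary powers of 2.
So 9^298 ≡ 269 · 133 · 289 · 81 ≡ 9 (mod 299).
Since 9 ≠ 1, base 9 is a Fermat witness: 299 is composite.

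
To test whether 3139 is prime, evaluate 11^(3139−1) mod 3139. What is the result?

1755

11^1 ≡ 11 (mod 3139)
11^2 ≡ 11^2 = 121 ≡ 121 (mod 3139)
11^4 ≡ 121^2 = 14641 ≡ 2085 (mod 3139)
11^8 ≡ 2085^2 = 4347225 ≡ 2849 (mod 3139)
11^16 ≡ 2849^2 = 8116801 ≡ 2486 (mod 3139)
11^32 ≡ 2486^2 = 6180196 ≡ 2644 (mod 3139)
11^64 ≡ 2644^2 = 6990736 ≡ 183 (mod 3139)
11^128 ≡ 183^2 = 33489 ≡ 2099 (mod 3139)
11^256 ≡ 2099^2 = 4405801 ≡ 1784 (mod 3139)
11^512 ≡ 1784^2 = 3182656 ≡ 2849 (mod 3139)
11^1024 ≡ 2849^2 = 8116801 ≡ 2486 (mod 3139)
11^2048 ≡ 2486^2 = 6180196 ≡ 2644 (mod 3139)
3138 = 2048 + 1024 + 64 + 2 in binary powers of 2.
So 11^3138 ≡ 2644 · 2486 · 183 · 121 ≡ 1755 (mod 3139).
Since 1755 ≠ 1, base 11 is a Fermat witness: 3139 is composite.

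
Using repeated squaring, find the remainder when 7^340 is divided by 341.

56

7^1 ≡ 7 (mod 341)
7^2 ≡ 7^2 = 49 ≡ 49 (mod 341)
7^4 ≡ 49^2 = 2401 ≡ 14 (mod 341)
7^8 ≡ 14^2 = 196 ≡ 196 (mod 341)
7^16 ≡ 196^2 = 38416 ≡ 224 (mod 341)
7^32 ≡ 224^2 = 50176 ≡ 49 (mod 341)
7^64 ≡ 49^2 = 2401 ≡ 14 (mod 341)
7^128 ≡ 14^2 = 196 ≡ 196 (mod 341)
7^256 ≡ 196^2 = 38416 ≡ 224 (mod 341)
340 = 256 + 64 + 16 + 4 in binary powers of 2.
So 7^340 ≡ 224 · 14 · 224 · 14 ≡ 56 (mod 341).
Since 56 ≠ 1, base 7 is a Fermat witness: 341 is composite.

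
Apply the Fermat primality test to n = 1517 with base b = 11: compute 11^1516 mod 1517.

11^1 ≡ 11 (mod 1517)
11^2 ≡ 11^2 = 121 ≡ 121 (mod 1517)
11^4 ≡ 121^2 = 14641 ≡ 988 (mod 1517)
11^8 ≡ 988^2 = 976144 ≡ 713 (mod 1517)
11^16 ≡ 713^2 = 508369 ≡ 174 (mod 1517)
11^32 ≡ 174^2 = 30276 ≡ 1453 (mod 1517)
11^64 ≡ 1453^2 = 2111209 ≡ 1062 (mod 1517)
11^128 ≡ 1062^2 = 1127844 ≡ 713 (mod 1517)
11^256 ≡ 713^2 = 508369 ≡ 174 (mod 1517)
11^512 ≡ 174^2 = 30276 ≡ 1453 (mod 1517)
11^1024 ≡ 1453^2 = 2111209 ≡ 1062 (mod 1517)
1516 = 1024 + 256 + 128 + 64 + 32 + 8 + 4 in binary powers of 2.
So 11^1516 ≡ 1062 · 174 · 713 · 1062 · 1453 · 713 · 988 ≡ 359 (mod 1517).
Since 359 ≠ 1, base 11 is a Fermat witness: 1517 is composite.

359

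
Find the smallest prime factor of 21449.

21449 is odd.
Digit sum 20, not divisible by 3.
Ends in 9: not divisible by 5.
7: 21449 = 7·3064 + 1
11: 21449 = 11·1949 + 10
13: 21449 = 13·1649 + 12
17: 21449 = 17·1261 + 12
19: 21449 = 19·1128 + 17
23: 21449 = 23·932 + 13
29: 21449 = 29·739 + 18
31: 21449 = 31·691 + 28
37: 21449 = 37·579 + 26
41: 21449 = 41·523 + 6
43: 21449 = 43·498 + 35
47: 21449 = 47·456 + 17
53: 21449 = 53·404 + 37
59: 21449 = 59·363 + 32
61: 21449 = 61·351 + 38
67: 21449 = 67·320 + 9
71: 21449 = 71·302 + 7
73: 21449 = 73·293 + 60
79: 21449 = 79·271 + 40
83: 21449 = 83·258 + 35
89: 21449 = 89·241

89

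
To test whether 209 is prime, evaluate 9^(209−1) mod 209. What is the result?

9^1 ≡ 9 (mod 209)
9^2 ≡ 9^2 = 81 ≡ 81 (mod 209)
9^4 ≡ 81^2 = 6561 ≡ 82 (mod 209)
9^8 ≡ 82^2 = 6724 ≡ 36 (mod 209)
9^16 ≡ 36^2 = 1296 ≡ 42 (mod 209)
9^32 ≡ 42^2 = 1764 ≡ 92 (mod 209)
9^64 ≡ 92^2 = 8464 ≡ 104 (mod 209)
9^128 ≡ 104^2 = 10816 ≡ 157 (mod 209)
208 = 128 + 64 + 16 in binary powers of 2.
So 9^208 ≡ 157 · 104 · 42 ≡ 47 (mod 209).
Since 47 ≠ 1, base 9 is a Fermat witness: 209 is composite.

47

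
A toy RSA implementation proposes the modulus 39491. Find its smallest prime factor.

39491 is odd.
Digit sum 26, not divisible by 3.
Ends in 1: not divisible by 5.
7: 39491 = 7·5641 + 4
11: 39491 = 11·3590 + 1
13: 39491 = 13·3037 + 10
17: 39491 = 17·2323

17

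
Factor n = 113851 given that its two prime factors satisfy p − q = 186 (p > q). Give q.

Since p = q + 186, we have 113851 = q(q + 186), so q² + 186q − 113851 = 0.
Discriminant: 186² + 4·113851 = 34596 + 455404 = 490000; √490000 = 700.
q = (−186 + 700)/2 = 257, and p = q + 186 = 443.
Check: 257 · 443 = 113851.

257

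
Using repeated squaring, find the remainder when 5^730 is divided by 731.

298

5^1 ≡ 5 (mod 731)
5^2 ≡ 5^2 = 25 ≡ 25 (mod 731)
5^4 ≡ 25^2 = 625 ≡ 625 (mod 731)
5^8 ≡ 625^2 = 390625 ≡ 271 (mod 731)
5^16 ≡ 271^2 = 73441 ≡ 341 (mod 731)
5^32 ≡ 341^2 = 116281 ≡ 52 (mod 731)
5^64 ≡ 52^2 = 2704 ≡ 511 (mod 731)
5^128 ≡ 511^2 = 261121 ≡ 154 (mod 731)
5^256 ≡ 154^2 = 23716 ≡ 324 (mod 731)
5^512 ≡ 324^2 = 104976 ≡ 443 (mod 731)
730 = 512 + 128 + 64 + 16 + 8 + 2 in binary powers of 2.
So 5^730 ≡ 443 · 154 · 511 · 341 · 271 · 25 ≡ 298 (mod 731).
Since 298 ≠ 1, base 5 is a Fermat witness: 731 is composite.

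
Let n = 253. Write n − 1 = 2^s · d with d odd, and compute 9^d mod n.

36

253 − 1 = 252 = 2^2 · 63, so d = 63.
9^1 ≡ 9 (mod 253)
9^2 ≡ 9^2 = 81 ≡ 81 (mod 253)
9^4 ≡ 81^2 = 6561 ≡ 236 (mod 253)
9^8 ≡ 236^2 = 55696 ≡ 36 (mod 253)
9^16 ≡ 36^2 = 1296 ≡ 31 (mod 253)
9^32 ≡ 31^2 = 961 ≡ 202 (mod 253)
63 = 32 + 16 + 8 + 4 + 2 + 1 in binary powers of 2.
So 9^63 ≡ 202 · 31 · 36 · 236 · 81 · 9 ≡ 36 (mod 253).
Squaring chain: 36 → 31; never reaches −1, so base 9 is a Miller–Rabin witness that 253 is composite.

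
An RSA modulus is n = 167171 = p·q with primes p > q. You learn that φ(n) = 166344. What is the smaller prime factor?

349

φ(n) = (p−1)(q−1) = n − (p+q) + 1, so p + q = 167171 − 166344 + 1 = 828.
p and q are the roots of t² − 828t + 167171 = 0.
Discriminant: 828² − 4·167171 = 685584 − 668684 = 16900; √16900 = 130.
q = (828 − 130)/2 = 349, p = (828 + 130)/2 = 479.
Check: 349 · 479 = 167171.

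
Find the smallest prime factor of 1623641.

41

1623641 is odd.
Digit sum 23, not divisible by 3.
Ends in 1: not divisible by 5.
7: 1623641 = 7·231948 + 5
11: 1623641 = 11·147603 + 8
13: 1623641 = 13·124895 + 6
17: 1623641 = 17·95508 + 5
19: 1623641 = 19·85454 + 15
23: 1623641 = 23·70593 + 2
29: 1623641 = 29·55987 + 18
31: 1623641 = 31·52375 + 16
37: 1623641 = 37·43882 + 7
41: 1623641 = 41·39601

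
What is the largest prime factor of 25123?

97

25123 = 7 · 3589
3589 = 37 · 97
97 is prime.
So 25123 = 7 · 37 · 97; the largest prime factor is 97.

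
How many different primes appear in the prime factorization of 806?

806 = 2 · 403
403 = 13 · 31
806 = 2 · 13 · 31, which has 3 distinct prime factors.

3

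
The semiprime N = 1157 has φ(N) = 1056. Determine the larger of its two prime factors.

φ(n) = (p−1)(q−1) = n − (p+q) + 1, so p + q = 1157 − 1056 + 1 = 102.
p and q are the roots of t² − 102t + 1157 = 0.
Discriminant: 102² − 4·1157 = 10404 − 4628 = 5776; √5776 = 76.
q = (102 − 76)/2 = 13, p = (102 + 76)/2 = 89.
Check: 13 · 89 = 1157.

89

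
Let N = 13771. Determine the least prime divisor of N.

13771 is odd.
Digit sum 19, not divisible by 3.
Ends in 1: not divisible by 5.
7: 13771 = 7·1967 + 2
11: 13771 = 11·1251 + 10
13: 13771 = 13·1059 + 4
17: 13771 = 17·810 + 1
19: 13771 = 19·724 + 15
23: 13771 = 23·598 + 17
29: 13771 = 29·474 + 25
31: 13771 = 31·444 + 7
37: 13771 = 37·372 + 7
41: 13771 = 41·335 + 36
43: 13771 = 43·320 + 11
47: 13771 = 47·293

47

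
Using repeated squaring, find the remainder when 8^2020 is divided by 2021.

1860

8^1 ≡ 8 (mod 2021)
8^2 ≡ 8^2 = 64 ≡ 64 (mod 2021)
8^4 ≡ 64^2 = 4096 ≡ 54 (mod 2021)
8^8 ≡ 54^2 = 2916 ≡ 895 (mod 2021)
8^16 ≡ 895^2 = 801025 ≡ 709 (mod 2021)
8^32 ≡ 709^2 = 502681 ≡ 1473 (mod 2021)
8^64 ≡ 1473^2 = 2169729 ≡ 1196 (mod 2021)
8^128 ≡ 1196^2 = 1430416 ≡ 1569 (mod 2021)
8^256 ≡ 1569^2 = 2461761 ≡ 183 (mod 2021)
8^512 ≡ 183^2 = 33489 ≡ 1153 (mod 2021)
8^1024 ≡ 1153^2 = 1329409 ≡ 1612 (mod 2021)
2020 = 1024 + 512 + 256 + 128 + 64 + 32 + 4 in binary powers of 2.
So 8^2020 ≡ 1612 · 1153 · 183 · 1569 · 1196 · 1473 · 54 ≡ 1860 (mod 2021).
Since 1860 ≠ 1, base 8 is a Fermat witness: 2021 is composite.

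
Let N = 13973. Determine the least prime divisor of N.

13973 is odd.
Digit sum 23, not divisible by 3.
Ends in 3: not divisible by 5.
7: 13973 = 7·1996 + 1
11: 13973 = 11·1270 + 3
13: 13973 = 13·1074 + 11
17: 13973 = 17·821 + 16
19: 13973 = 19·735 + 8
23: 13973 = 23·607 + 12
29: 13973 = 29·481 + 24
31: 13973 = 31·450 + 23
37: 13973 = 37·377 + 24
41: 13973 = 41·340 + 33
43: 13973 = 43·324 + 41
47: 13973 = 47·297 + 14
53: 13973 = 53·263 + 34
59: 13973 = 59·236 + 49
61: 13973 = 61·229 + 4
67: 13973 = 67·208 + 37
71: 13973 = 71·196 + 57
73: 13973 = 73·191 + 30
79: 13973 = 79·176 + 69
83: 13973 = 83·168 + 29
89: 13973 = 89·157

89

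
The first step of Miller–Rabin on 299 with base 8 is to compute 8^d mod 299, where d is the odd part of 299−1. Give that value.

151

299 − 1 = 298 = 2^1 · 149, so d = 149.
8^1 ≡ 8 (mod 299)
8^2 ≡ 8^2 = 64 ≡ 64 (mod 299)
8^4 ≡ 64^2 = 4096 ≡ 209 (mod 299)
8^8 ≡ 209^2 = 43681 ≡ 27 (mod 299)
8^16 ≡ 27^2 = 729 ≡ 131 (mod 299)
8^32 ≡ 131^2 = 17161 ≡ 118 (mod 299)
8^64 ≡ 118^2 = 13924 ≡ 170 (mod 299)
8^128 ≡ 170^2 = 28900 ≡ 196 (mod 299)
149 = 128 + 16 + 4 + 1 in binary powers of 2.
So 8^149 ≡ 196 · 131 · 209 · 8 ≡ 151 (mod 299).
Squaring chain: 151; never reaches −1, so base 8 is a Miller–Rabin witness that 299 is composite.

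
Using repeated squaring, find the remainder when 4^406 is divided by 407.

70

4^1 ≡ 4 (mod 407)
4^2 ≡ 4^2 = 16 ≡ 16 (mod 407)
4^4 ≡ 16^2 = 256 ≡ 256 (mod 407)
4^8 ≡ 256^2 = 65536 ≡ 9 (mod 407)
4^16 ≡ 9^2 = 81 ≡ 81 (mod 407)
4^32 ≡ 81^2 = 6561 ≡ 49 (mod 407)
4^64 ≡ 49^2 = 2401 ≡ 366 (mod 407)
4^128 ≡ 366^2 = 133956 ≡ 53 (mod 407)
4^256 ≡ 53^2 = 2809 ≡ 367 (mod 407)
406 = 256 + 128 + 16 + 4 + 2 in binary powers of 2.
So 4^406 ≡ 367 · 53 · 81 · 256 · 16 ≡ 70 (mod 407).
Since 70 ≠ 1, base 4 is a Fermat witness: 407 is composite.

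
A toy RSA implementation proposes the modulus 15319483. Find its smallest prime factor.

15319483 is odd.
Digit sum 34, not divisible by 3.
Ends in 3: not divisible by 5.
7: 15319483 = 7·2188497 + 4
11: 15319483 = 11·1392680 + 3
13: 15319483 = 13·1178421 + 10
17: 15319483 = 17·901146 + 1
19: 15319483 = 19·806288 + 11
23: 15319483 = 23·666064 + 11
29: 15319483 = 29·528258 + 1
31: 15319483 = 31·494176 + 27
37: 15319483 = 37·414040 + 3
41: 15319483 = 41·373645 + 38
43: 15319483 = 43·356267 + 2
47: 15319483 = 47·325946 + 21
53: 15319483 = 53·289046 + 45
59: 15319483 = 59·259652 + 15
61: 15319483 = 61·251139 + 4
67: 15319483 = 67·228649

67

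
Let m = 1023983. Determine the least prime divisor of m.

1023983 is odd.
Digit sum 26, not divisible by 3.
Ends in 3: not divisible by 5.
7: 1023983 = 7·146283 + 2
11: 1023983 = 11·93089 + 4
13: 1023983 = 13·78767 + 12
17: 1023983 = 17·60234 + 5
19: 1023983 = 19·53893 + 16
23: 1023983 = 23·44521

23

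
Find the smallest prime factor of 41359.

41359 is odd.
Digit sum 22, not divisible by 3.
Ends in 9: not divisible by 5.
7: 41359 = 7·5908 + 3
11: 41359 = 11·3759 + 10
13: 41359 = 13·3181 + 6
17: 41359 = 17·2432 + 15
19: 41359 = 19·2176 + 15
23: 41359 = 23·1798 + 5
29: 41359 = 29·1426 + 5
31: 41359 = 31·1334 + 5
37: 41359 = 37·1117 + 30
41: 41359 = 41·1008 + 31
43: 41359 = 43·961 + 36
47: 41359 = 47·879 + 46
53: 41359 = 53·780 + 19
59: 41359 = 59·701

59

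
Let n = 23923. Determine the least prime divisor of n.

47

23923 is odd.
Digit sum 19, not divisible by 3.
Ends in 3: not divisible by 5.
7: 23923 = 7·3417 + 4
11: 23923 = 11·2174 + 9
13: 23923 = 13·1840 + 3
17: 23923 = 17·1407 + 4
19: 23923 = 19·1259 + 2
23: 23923 = 23·1040 + 3
29: 23923 = 29·824 + 27
31: 23923 = 31·771 + 22
37: 23923 = 37·646 + 21
41: 23923 = 41·583 + 20
43: 23923 = 43·556 + 15
47: 23923 = 47·509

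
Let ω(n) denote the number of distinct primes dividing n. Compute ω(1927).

2

1927 = 41 · 47
1927 = 41 · 47, which has 2 distinct prime factors.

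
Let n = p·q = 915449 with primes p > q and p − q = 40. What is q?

937

Since p = q + 40, we have 915449 = q(q + 40), so q² + 40q − 915449 = 0.
Discriminant: 40² + 4·915449 = 1600 + 3661796 = 3663396; √3663396 = 1914.
q = (−40 + 1914)/2 = 937, and p = q + 40 = 977.
Check: 937 · 977 = 915449.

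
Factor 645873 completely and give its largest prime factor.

645873 = 3 · 215291
215291 = 41 · 5251
5251 = 59 · 89
89 is prime.
So 645873 = 3 · 41 · 59 · 89; the largest prime factor is 89.

89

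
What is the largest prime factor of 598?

598 = 2 · 299
299 = 13 · 23
23 is prime.
So 598 = 2 · 13 · 23; the largest prime factor is 23.

23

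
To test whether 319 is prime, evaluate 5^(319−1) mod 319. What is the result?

136

5^1 ≡ 5 (mod 319)
5^2 ≡ 5^2 = 25 ≡ 25 (mod 319)
5^4 ≡ 25^2 = 625 ≡ 306 (mod 319)
5^8 ≡ 306^2 = 93636 ≡ 169 (mod 319)
5^16 ≡ 169^2 = 28561 ≡ 170 (mod 319)
5^32 ≡ 170^2 = 28900 ≡ 190 (mod 319)
5^64 ≡ 190^2 = 36100 ≡ 53 (mod 319)
5^128 ≡ 53^2 = 2809 ≡ 257 (mod 319)
5^256 ≡ 257^2 = 66049 ≡ 16 (mod 319)
318 = 256 + 32 + 16 + 8 + 4 + 2 in binary powers of 2.
So 5^318 ≡ 16 · 190 · 170 · 169 · 306 · 25 ≡ 136 (mod 319).
Since 136 ≠ 1, base 5 is a Fermat witness: 319 is composite.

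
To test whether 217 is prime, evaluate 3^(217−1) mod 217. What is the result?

3^1 ≡ 3 (mod 217)
3^2 ≡ 3^2 = 9 ≡ 9 (mod 217)
3^4 ≡ 9^2 = 81 ≡ 81 (mod 217)
3^8 ≡ 81^2 = 6561 ≡ 51 (mod 217)
3^16 ≡ 51^2 = 2601 ≡ 214 (mod 217)
3^32 ≡ 214^2 = 45796 ≡ 9 (mod 217)
3^64 ≡ 9^2 = 81 ≡ 81 (mod 217)
3^128 ≡ 81^2 = 6561 ≡ 51 (mod 217)
216 = 128 + 64 + 16 + 8 in binary powers of 2.
So 3^216 ≡ 51 · 81 · 214 · 51 ≡ 78 (mod 217).
Since 78 ≠ 1, base 3 is a Fermat witness: 217 is composite.

78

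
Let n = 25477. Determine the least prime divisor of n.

25477 is odd.
Digit sum 25, not divisible by 3.
Ends in 7: not divisible by 5.
7: 25477 = 7·3639 + 4
11: 25477 = 11·2316 + 1
13: 25477 = 13·1959 + 10
17: 25477 = 17·1498 + 11
19: 25477 = 19·1340 + 17
23: 25477 = 23·1107 + 16
29: 25477 = 29·878 + 15
31: 25477 = 31·821 + 26
37: 25477 = 37·688 + 21
41: 25477 = 41·621 + 16
43: 25477 = 43·592 + 21
47: 25477 = 47·542 + 3
53: 25477 = 53·480 + 37
59: 25477 = 59·431 + 48
61: 25477 = 61·417 + 40
67: 25477 = 67·380 + 17
71: 25477 = 71·358 + 59
73: 25477 = 73·349

73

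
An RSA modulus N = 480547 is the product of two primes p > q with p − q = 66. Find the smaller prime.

661

Since p = q + 66, we have 480547 = q(q + 66), so q² + 66q − 480547 = 0.
Discriminant: 66² + 4·480547 = 4356 + 1922188 = 1926544; √1926544 = 1388.
q = (−66 + 1388)/2 = 661, and p = q + 66 = 727.
Check: 661 · 727 = 480547.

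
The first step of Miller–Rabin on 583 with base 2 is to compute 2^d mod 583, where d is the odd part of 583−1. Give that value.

583 − 1 = 582 = 2^1 · 291, so d = 291.
2^1 ≡ 2 (mod 583)
2^2 ≡ 2^2 = 4 ≡ 4 (mod 583)
2^4 ≡ 4^2 = 16 ≡ 16 (mod 583)
2^8 ≡ 16^2 = 256 ≡ 256 (mod 583)
2^16 ≡ 256^2 = 65536 ≡ 240 (mod 583)
2^32 ≡ 240^2 = 57600 ≡ 466 (mod 583)
2^64 ≡ 466^2 = 217156 ≡ 280 (mod 583)
2^128 ≡ 280^2 = 78400 ≡ 278 (mod 583)
2^256 ≡ 278^2 = 77284 ≡ 328 (mod 583)
291 = 256 + 32 + 2 + 1 in binary powers of 2.
So 2^291 ≡ 328 · 466 · 4 · 2 ≡ 233 (mod 583).
Squaring chain: 233; never reaches −1, so base 2 is a Miller–Rabin witness that 583 is composite.

233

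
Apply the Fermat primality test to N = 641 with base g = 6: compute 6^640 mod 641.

1

6^1 ≡ 6 (mod 641)
6^2 ≡ 6^2 = 36 ≡ 36 (mod 641)
6^4 ≡ 36^2 = 1296 ≡ 14 (mod 641)
6^8 ≡ 14^2 = 196 ≡ 196 (mod 641)
6^16 ≡ 196^2 = 38416 ≡ 597 (mod 641)
6^32 ≡ 597^2 = 356409 ≡ 13 (mod 641)
6^64 ≡ 13^2 = 169 ≡ 169 (mod 641)
6^128 ≡ 169^2 = 28561 ≡ 357 (mod 641)
6^256 ≡ 357^2 = 127449 ≡ 531 (mod 641)
6^512 ≡ 531^2 = 281961 ≡ 562 (mod 641)
640 = 512 + 128 in binary powers of 2.
So 6^640 ≡ 562 · 357 ≡ 1 (mod 641).
Since the result is 1, base 6 gives no evidence that 641 is composite.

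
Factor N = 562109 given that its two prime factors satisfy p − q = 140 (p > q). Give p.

823

Since p = q + 140, we have 562109 = q(q + 140), so q² + 140q − 562109 = 0.
Discriminant: 140² + 4·562109 = 19600 + 2248436 = 2268036; √2268036 = 1506.
q = (−140 + 1506)/2 = 683, and p = q + 140 = 823.
Check: 683 · 823 = 562109.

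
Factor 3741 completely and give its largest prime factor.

43

3741 = 3 · 1247
1247 = 29 · 43
43 is prime.
So 3741 = 3 · 29 · 43; the largest prime factor is 43.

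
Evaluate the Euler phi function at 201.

Factor: 201 = 3 · 67.
φ(201) = (3−1) · (67−1) = 2 · 66 = 132.

132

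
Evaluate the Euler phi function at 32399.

32040

Factor: 32399 = 179 · 181.
φ(32399) = (179−1) · (181−1) = 178 · 180 = 32040.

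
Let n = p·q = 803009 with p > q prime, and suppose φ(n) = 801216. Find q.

φ(n) = (p−1)(q−1) = n − (p+q) + 1, so p + q = 803009 − 801216 + 1 = 1794.
p and q are the roots of t² − 1794t + 803009 = 0.
Discriminant: 1794² − 4·803009 = 3218436 − 3212036 = 6400; √6400 = 80.
q = (1794 − 80)/2 = 857, p = (1794 + 80)/2 = 937.
Check: 857 · 937 = 803009.

857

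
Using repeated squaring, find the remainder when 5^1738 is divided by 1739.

474

5^1 ≡ 5 (mod 1739)
5^2 ≡ 5^2 = 25 ≡ 25 (mod 1739)
5^4 ≡ 25^2 = 625 ≡ 625 (mod 1739)
5^8 ≡ 625^2 = 390625 ≡ 1089 (mod 1739)
5^16 ≡ 1089^2 = 1185921 ≡ 1662 (mod 1739)
5^32 ≡ 1662^2 = 2762244 ≡ 712 (mod 1739)
5^64 ≡ 712^2 = 506944 ≡ 895 (mod 1739)
5^128 ≡ 895^2 = 801025 ≡ 1085 (mod 1739)
5^256 ≡ 1085^2 = 1177225 ≡ 1661 (mod 1739)
5^512 ≡ 1661^2 = 2758921 ≡ 867 (mod 1739)
5^1024 ≡ 867^2 = 751689 ≡ 441 (mod 1739)
1738 = 1024 + 512 + 128 + 64 + 8 + 2 in binary powers of 2.
So 5^1738 ≡ 441 · 867 · 1085 · 895 · 1089 · 25 ≡ 474 (mod 1739).
Since 474 ≠ 1, base 5 is a Fermat witness: 1739 is composite.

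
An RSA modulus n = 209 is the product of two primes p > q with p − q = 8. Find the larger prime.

19

Since p = q + 8, we have 209 = q(q + 8), so q² + 8q − 209 = 0.
Discriminant: 8² + 4·209 = 64 + 836 = 900; √900 = 30.
q = (−8 + 30)/2 = 11, and p = q + 8 = 19.
Check: 11 · 19 = 209.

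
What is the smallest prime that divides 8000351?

8000351 is odd.
Digit sum 17, not divisible by 3.
Ends in 1: not divisible by 5.
7: 8000351 = 7·1142907 + 2
11: 8000351 = 11·727304 + 7
13: 8000351 = 13·615411 + 8
17: 8000351 = 17·470608 + 15
19: 8000351 = 19·421071 + 2
23: 8000351 = 23·347841 + 8
29: 8000351 = 29·275874 + 5
31: 8000351 = 31·258075 + 26
37: 8000351 = 37·216225 + 26
41: 8000351 = 41·195130 + 21
43: 8000351 = 43·186054 + 29
47: 8000351 = 47·170220 + 11
53: 8000351 = 53·150950 + 1
59: 8000351 = 59·135599 + 10
61: 8000351 = 61·131153 + 18
67: 8000351 = 67·119408 + 15
71: 8000351 = 71·112681

71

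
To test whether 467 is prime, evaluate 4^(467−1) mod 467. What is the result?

4^1 ≡ 4 (mod 467)
4^2 ≡ 4^2 = 16 ≡ 16 (mod 467)
4^4 ≡ 16^2 = 256 ≡ 256 (mod 467)
4^8 ≡ 256^2 = 65536 ≡ 156 (mod 467)
4^16 ≡ 156^2 = 24336 ≡ 52 (mod 467)
4^32 ≡ 52^2 = 2704 ≡ 369 (mod 467)
4^64 ≡ 369^2 = 136161 ≡ 264 (mod 467)
4^128 ≡ 264^2 = 69696 ≡ 113 (mod 467)
4^256 ≡ 113^2 = 12769 ≡ 160 (mod 467)
466 = 256 + 128 + 64 + 16 + 2 in binary powers of 2.
So 4^466 ≡ 160 · 113 · 264 · 52 · 16 ≡ 1 (mod 467).
Since the result is 1, base 4 gives no evidence that 467 is composite.

1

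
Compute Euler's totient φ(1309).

960

Factor: 1309 = 7 · 11 · 17.
φ(1309) = (7−1) · (11−1) · (17−1) = 6 · 10 · 16 = 960.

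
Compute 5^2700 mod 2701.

2554

5^1 ≡ 5 (mod 2701)
5^2 ≡ 5^2 = 25 ≡ 25 (mod 2701)
5^4 ≡ 25^2 = 625 ≡ 625 (mod 2701)
5^8 ≡ 625^2 = 390625 ≡ 1681 (mod 2701)
5^16 ≡ 1681^2 = 2825761 ≡ 515 (mod 2701)
5^32 ≡ 515^2 = 265225 ≡ 527 (mod 2701)
5^64 ≡ 527^2 = 277729 ≡ 2227 (mod 2701)
5^128 ≡ 2227^2 = 4959529 ≡ 493 (mod 2701)
5^256 ≡ 493^2 = 243049 ≡ 2660 (mod 2701)
5^512 ≡ 2660^2 = 7075600 ≡ 1681 (mod 2701)
5^1024 ≡ 1681^2 = 2825761 ≡ 515 (mod 2701)
5^2048 ≡ 515^2 = 265225 ≡ 527 (mod 2701)
2700 = 2048 + 512 + 128 + 8 + 4 in binary powers of 2.
So 5^2700 ≡ 527 · 1681 · 493 · 1681 · 625 ≡ 2554 (mod 2701).
Since 2554 ≠ 1, base 5 is a Fermat witness: 2701 is composite.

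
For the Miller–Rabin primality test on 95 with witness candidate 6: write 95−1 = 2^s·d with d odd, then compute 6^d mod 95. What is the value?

36

95 − 1 = 94 = 2^1 · 47, so d = 47.
6^1 ≡ 6 (mod 95)
6^2 ≡ 6^2 = 36 ≡ 36 (mod 95)
6^4 ≡ 36^2 = 1296 ≡ 61 (mod 95)
6^8 ≡ 61^2 = 3721 ≡ 16 (mod 95)
6^16 ≡ 16^2 = 256 ≡ 66 (mod 95)
6^32 ≡ 66^2 = 4356 ≡ 81 (mod 95)
47 = 32 + 8 + 4 + 2 + 1 in binary powers of 2.
So 6^47 ≡ 81 · 16 · 61 · 36 · 6 ≡ 36 (mod 95).
Squaring chain: 36; never reaches −1, so base 6 is a Miller–Rabin witness that 95 is composite.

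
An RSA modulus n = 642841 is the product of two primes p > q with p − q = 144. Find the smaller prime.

Since p = q + 144, we have 642841 = q(q + 144), so q² + 144q − 642841 = 0.
Discriminant: 144² + 4·642841 = 20736 + 2571364 = 2592100; √2592100 = 1610.
q = (−144 + 1610)/2 = 733, and p = q + 144 = 877.
Check: 733 · 877 = 642841.

733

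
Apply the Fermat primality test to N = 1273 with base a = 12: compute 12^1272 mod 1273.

12^1 ≡ 12 (mod 1273)
12^2 ≡ 12^2 = 144 ≡ 144 (mod 1273)
12^4 ≡ 144^2 = 20736 ≡ 368 (mod 1273)
12^8 ≡ 368^2 = 135424 ≡ 486 (mod 1273)
12^16 ≡ 486^2 = 236196 ≡ 691 (mod 1273)
12^32 ≡ 691^2 = 477481 ≡ 106 (mod 1273)
12^64 ≡ 106^2 = 11236 ≡ 1052 (mod 1273)
12^128 ≡ 1052^2 = 1106704 ≡ 467 (mod 1273)
12^256 ≡ 467^2 = 218089 ≡ 406 (mod 1273)
12^512 ≡ 406^2 = 164836 ≡ 619 (mod 1273)
12^1024 ≡ 619^2 = 383161 ≡ 1261 (mod 1273)
1272 = 1024 + 128 + 64 + 32 + 16 + 8 in binary powers of 2.
So 12^1272 ≡ 1261 · 467 · 1052 · 106 · 691 · 486 ≡ 210 (mod 1273).
Since 210 ≠ 1, base 12 is a Fermat witness: 1273 is composite.

210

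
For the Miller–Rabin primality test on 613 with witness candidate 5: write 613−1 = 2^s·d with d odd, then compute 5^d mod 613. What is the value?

613 − 1 = 612 = 2^2 · 153, so d = 153.
5^1 ≡ 5 (mod 613)
5^2 ≡ 5^2 = 25 ≡ 25 (mod 613)
5^4 ≡ 25^2 = 625 ≡ 12 (mod 613)
5^8 ≡ 12^2 = 144 ≡ 144 (mod 613)
5^16 ≡ 144^2 = 20736 ≡ 507 (mod 613)
5^32 ≡ 507^2 = 257049 ≡ 202 (mod 613)
5^64 ≡ 202^2 = 40804 ≡ 346 (mod 613)
5^128 ≡ 346^2 = 119716 ≡ 181 (mod 613)
153 = 128 + 16 + 8 + 1 in binary powers of 2.
So 5^153 ≡ 181 · 507 · 144 · 5 ≡ 35 (mod 613).
Squaring chain: 35 → 612; reaches −1, so base 5 does not prove 613 composite.

35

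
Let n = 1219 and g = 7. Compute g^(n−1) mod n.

1070

7^1 ≡ 7 (mod 1219)
7^2 ≡ 7^2 = 49 ≡ 49 (mod 1219)
7^4 ≡ 49^2 = 2401 ≡ 1182 (mod 1219)
7^8 ≡ 1182^2 = 1397124 ≡ 150 (mod 1219)
7^16 ≡ 150^2 = 22500 ≡ 558 (mod 1219)
7^32 ≡ 558^2 = 311364 ≡ 519 (mod 1219)
7^64 ≡ 519^2 = 269361 ≡ 1181 (mod 1219)
7^128 ≡ 1181^2 = 1394761 ≡ 225 (mod 1219)
7^256 ≡ 225^2 = 50625 ≡ 646 (mod 1219)
7^512 ≡ 646^2 = 417316 ≡ 418 (mod 1219)
7^1024 ≡ 418^2 = 174724 ≡ 407 (mod 1219)
1218 = 1024 + 128 + 64 + 2 in binary powers of 2.
So 7^1218 ≡ 407 · 225 · 1181 · 49 ≡ 1070 (mod 1219).
Since 1070 ≠ 1, base 7 is a Fermat witness: 1219 is composite.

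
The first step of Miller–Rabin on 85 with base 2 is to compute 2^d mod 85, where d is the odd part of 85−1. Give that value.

32

85 − 1 = 84 = 2^2 · 21, so d = 21.
2^1 ≡ 2 (mod 85)
2^2 ≡ 2^2 = 4 ≡ 4 (mod 85)
2^4 ≡ 4^2 = 16 ≡ 16 (mod 85)
2^8 ≡ 16^2 = 256 ≡ 1 (mod 85)
2^16 ≡ 1^2 = 1 ≡ 1 (mod 85)
21 = 16 + 4 + 1 in binary powers of 2.
So 2^21 ≡ 1 · 16 · 2 ≡ 32 (mod 85).
Squaring chain: 32 → 4; never reaches −1, so base 2 is a Miller–Rabin witness that 85 is composite.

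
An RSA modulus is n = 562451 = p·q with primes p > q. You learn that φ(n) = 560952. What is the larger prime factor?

φ(n) = (p−1)(q−1) = n − (p+q) + 1, so p + q = 562451 − 560952 + 1 = 1500.
p and q are the roots of t² − 1500t + 562451 = 0.
Discriminant: 1500² − 4·562451 = 2250000 − 2249804 = 196; √196 = 14.
q = (1500 − 14)/2 = 743, p = (1500 + 14)/2 = 757.
Check: 743 · 757 = 562451.

757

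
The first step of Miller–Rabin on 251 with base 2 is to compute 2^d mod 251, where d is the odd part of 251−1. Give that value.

251 − 1 = 250 = 2^1 · 125, so d = 125.
2^1 ≡ 2 (mod 251)
2^2 ≡ 2^2 = 4 ≡ 4 (mod 251)
2^4 ≡ 4^2 = 16 ≡ 16 (mod 251)
2^8 ≡ 16^2 = 256 ≡ 5 (mod 251)
2^16 ≡ 5^2 = 25 ≡ 25 (mod 251)
2^32 ≡ 25^2 = 625 ≡ 123 (mod 251)
2^64 ≡ 123^2 = 15129 ≡ 69 (mod 251)
125 = 64 + 32 + 16 + 8 + 4 + 1 in binary powers of 2.
So 2^125 ≡ 69 · 123 · 25 · 5 · 16 · 2 ≡ 250 (mod 251).
Since 2^d ≡ 250 (mod 251), base 2 does not prove 251 composite.

250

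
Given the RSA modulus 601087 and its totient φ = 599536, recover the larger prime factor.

φ(n) = (p−1)(q−1) = n − (p+q) + 1, so p + q = 601087 − 599536 + 1 = 1552.
p and q are the roots of t² − 1552t + 601087 = 0.
Discriminant: 1552² − 4·601087 = 2408704 − 2404348 = 4356; √4356 = 66.
q = (1552 − 66)/2 = 743, p = (1552 + 66)/2 = 809.
Check: 743 · 809 = 601087.

809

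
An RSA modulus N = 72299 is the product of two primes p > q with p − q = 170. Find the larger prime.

367

Since p = q + 170, we have 72299 = q(q + 170), so q² + 170q − 72299 = 0.
Discriminant: 170² + 4·72299 = 28900 + 289196 = 318096; √318096 = 564.
q = (−170 + 564)/2 = 197, and p = q + 170 = 367.
Check: 197 · 367 = 72299.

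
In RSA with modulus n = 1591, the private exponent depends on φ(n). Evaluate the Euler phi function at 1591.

Factor: 1591 = 37 · 43.
φ(1591) = (37−1) · (43−1) = 36 · 42 = 1512.

1512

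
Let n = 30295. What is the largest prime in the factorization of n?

30295 = 5 · 6059
6059 = 73 · 83
83 is prime.
So 30295 = 5 · 73 · 83; the largest prime factor is 83.

83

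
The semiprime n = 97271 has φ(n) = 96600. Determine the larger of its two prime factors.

φ(n) = (p−1)(q−1) = n − (p+q) + 1, so p + q = 97271 − 96600 + 1 = 672.
p and q are the roots of t² − 672t + 97271 = 0.
Discriminant: 672² − 4·97271 = 451584 − 389084 = 62500; √62500 = 250.
q = (672 − 250)/2 = 211, p = (672 + 250)/2 = 461.
Check: 211 · 461 = 97271.

461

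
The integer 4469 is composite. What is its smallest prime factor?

41

4469 is odd.
Digit sum 23, not divisible by 3.
Ends in 9: not divisible by 5.
7: 4469 = 7·638 + 3
11: 4469 = 11·406 + 3
13: 4469 = 13·343 + 10
17: 4469 = 17·262 + 15
19: 4469 = 19·235 + 4
23: 4469 = 23·194 + 7
29: 4469 = 29·154 + 3
31: 4469 = 31·144 + 5
37: 4469 = 37·120 + 29
41: 4469 = 41·109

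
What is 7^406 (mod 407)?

7^1 ≡ 7 (mod 407)
7^2 ≡ 7^2 = 49 ≡ 49 (mod 407)
7^4 ≡ 49^2 = 2401 ≡ 366 (mod 407)
7^8 ≡ 366^2 = 133956 ≡ 53 (mod 407)
7^16 ≡ 53^2 = 2809 ≡ 367 (mod 407)
7^32 ≡ 367^2 = 134689 ≡ 379 (mod 407)
7^64 ≡ 379^2 = 143641 ≡ 377 (mod 407)
7^128 ≡ 377^2 = 142129 ≡ 86 (mod 407)
7^256 ≡ 86^2 = 7396 ≡ 70 (mod 407)
406 = 256 + 128 + 16 + 4 + 2 in binary powers of 2.
So 7^406 ≡ 70 · 86 · 367 · 366 · 49 ≡ 81 (mod 407).
Since 81 ≠ 1, base 7 is a Fermat witness: 407 is composite.

81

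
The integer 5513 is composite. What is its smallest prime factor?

5513 is odd.
Digit sum 14, not divisible by 3.
Ends in 3: not divisible by 5.
7: 5513 = 7·787 + 4
11: 5513 = 11·501 + 2
13: 5513 = 13·424 + 1
17: 5513 = 17·324 + 5
19: 5513 = 19·290 + 3
23: 5513 = 23·239 + 16
29: 5513 = 29·190 + 3
31: 5513 = 31·177 + 26
37: 5513 = 37·149

37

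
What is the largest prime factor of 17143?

79

17143 = 7 · 2449
2449 = 31 · 79
79 is prime.
So 17143 = 7 · 31 · 79; the largest prime factor is 79.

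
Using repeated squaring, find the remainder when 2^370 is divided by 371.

170

2^1 ≡ 2 (mod 371)
2^2 ≡ 2^2 = 4 ≡ 4 (mod 371)
2^4 ≡ 4^2 = 16 ≡ 16 (mod 371)
2^8 ≡ 16^2 = 256 ≡ 256 (mod 371)
2^16 ≡ 256^2 = 65536 ≡ 240 (mod 371)
2^32 ≡ 240^2 = 57600 ≡ 95 (mod 371)
2^64 ≡ 95^2 = 9025 ≡ 121 (mod 371)
2^128 ≡ 121^2 = 14641 ≡ 172 (mod 371)
2^256 ≡ 172^2 = 29584 ≡ 275 (mod 371)
370 = 256 + 64 + 32 + 16 + 2 in binary powers of 2.
So 2^370 ≡ 275 · 121 · 95 · 240 · 4 ≡ 170 (mod 371).
Since 170 ≠ 1, base 2 is a Fermat witness: 371 is composite.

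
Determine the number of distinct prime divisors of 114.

114 = 2 · 57
57 = 3 · 19
114 = 2 · 3 · 19, which has 3 distinct prime factors.

3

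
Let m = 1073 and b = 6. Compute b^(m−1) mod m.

371

6^1 ≡ 6 (mod 1073)
6^2 ≡ 6^2 = 36 ≡ 36 (mod 1073)
6^4 ≡ 36^2 = 1296 ≡ 223 (mod 1073)
6^8 ≡ 223^2 = 49729 ≡ 371 (mod 1073)
6^16 ≡ 371^2 = 137641 ≡ 297 (mod 1073)
6^32 ≡ 297^2 = 88209 ≡ 223 (mod 1073)
6^64 ≡ 223^2 = 49729 ≡ 371 (mod 1073)
6^128 ≡ 371^2 = 137641 ≡ 297 (mod 1073)
6^256 ≡ 297^2 = 88209 ≡ 223 (mod 1073)
6^512 ≡ 223^2 = 49729 ≡ 371 (mod 1073)
6^1024 ≡ 371^2 = 137641 ≡ 297 (mod 1073)
1072 = 1024 + 32 + 16 in binary powers of 2.
So 6^1072 ≡ 297 · 223 · 297 ≡ 371 (mod 1073).
Since 371 ≠ 1, base 6 is a Fermat witness: 1073 is composite.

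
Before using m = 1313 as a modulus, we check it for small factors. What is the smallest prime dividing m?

1313 is odd.
Digit sum 8, not divisible by 3.
Ends in 3: not divisible by 5.
7: 1313 = 7·187 + 4
11: 1313 = 11·119 + 4
13: 1313 = 13·101

13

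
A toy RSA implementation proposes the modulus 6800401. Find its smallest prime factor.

6800401 is odd.
Digit sum 19, not divisible by 3.
Ends in 1: not divisible by 5.
7: 6800401 = 7·971485 + 6
11: 6800401 = 11·618218 + 3
13: 6800401 = 13·523107 + 10
17: 6800401 = 17·400023 + 10
19: 6800401 = 19·357915 + 16
23: 6800401 = 23·295669 + 14
29: 6800401 = 29·234496 + 17
31: 6800401 = 31·219367 + 24
37: 6800401 = 37·183794 + 23
41: 6800401 = 41·165863 + 18
43: 6800401 = 43·158148 + 37
47: 6800401 = 47·144689 + 18
53: 6800401 = 53·128309 + 24
59: 6800401 = 59·115261 + 2
61: 6800401 = 61·111481 + 60
67: 6800401 = 67·101498 + 35
71: 6800401 = 71·95780 + 21
73: 6800401 = 73·93156 + 13
79: 6800401 = 79·86081 + 2
83: 6800401 = 83·81932 + 45
89: 6800401 = 89·76409

89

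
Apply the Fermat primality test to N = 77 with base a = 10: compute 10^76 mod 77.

67

10^1 ≡ 10 (mod 77)
10^2 ≡ 10^2 = 100 ≡ 23 (mod 77)
10^4 ≡ 23^2 = 529 ≡ 67 (mod 77)
10^8 ≡ 67^2 = 4489 ≡ 23 (mod 77)
10^16 ≡ 23^2 = 529 ≡ 67 (mod 77)
10^32 ≡ 67^2 = 4489 ≡ 23 (mod 77)
10^64 ≡ 23^2 = 529 ≡ 67 (mod 77)
76 = 64 + 8 + 4 in binary powers of 2.
So 10^76 ≡ 67 · 23 · 67 ≡ 67 (mod 77).
Since 67 ≠ 1, base 10 is a Fermat witness: 77 is composite.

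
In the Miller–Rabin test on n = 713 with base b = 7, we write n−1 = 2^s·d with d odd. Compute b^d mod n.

536

713 − 1 = 712 = 2^3 · 89, so d = 89.
7^1 ≡ 7 (mod 713)
7^2 ≡ 7^2 = 49 ≡ 49 (mod 713)
7^4 ≡ 49^2 = 2401 ≡ 262 (mod 713)
7^8 ≡ 262^2 = 68644 ≡ 196 (mod 713)
7^16 ≡ 196^2 = 38416 ≡ 627 (mod 713)
7^32 ≡ 627^2 = 393129 ≡ 266 (mod 713)
7^64 ≡ 266^2 = 70756 ≡ 169 (mod 713)
89 = 64 + 16 + 8 + 1 in binary powers of 2.
So 7^89 ≡ 169 · 627 · 196 · 7 ≡ 536 (mod 713).
Squaring chain: 536 → 670 → 423; never reaches −1, so base 7 is a Miller–Rabin witness that 713 is composite.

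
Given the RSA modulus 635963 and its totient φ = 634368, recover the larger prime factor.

φ(n) = (p−1)(q−1) = n − (p+q) + 1, so p + q = 635963 − 634368 + 1 = 1596.
p and q are the roots of t² − 1596t + 635963 = 0.
Discriminant: 1596² − 4·635963 = 2547216 − 2543852 = 3364; √3364 = 58.
q = (1596 − 58)/2 = 769, p = (1596 + 58)/2 = 827.
Check: 769 · 827 = 635963.

827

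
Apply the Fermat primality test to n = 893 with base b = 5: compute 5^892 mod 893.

5^1 ≡ 5 (mod 893)
5^2 ≡ 5^2 = 25 ≡ 25 (mod 893)
5^4 ≡ 25^2 = 625 ≡ 625 (mod 893)
5^8 ≡ 625^2 = 390625 ≡ 384 (mod 893)
5^16 ≡ 384^2 = 147456 ≡ 111 (mod 893)
5^32 ≡ 111^2 = 12321 ≡ 712 (mod 893)
5^64 ≡ 712^2 = 506944 ≡ 613 (mod 893)
5^128 ≡ 613^2 = 375769 ≡ 709 (mod 893)
5^256 ≡ 709^2 = 502681 ≡ 815 (mod 893)
5^512 ≡ 815^2 = 664225 ≡ 726 (mod 893)
892 = 512 + 256 + 64 + 32 + 16 + 8 + 4 in binary powers of 2.
So 5^892 ≡ 726 · 815 · 613 · 712 · 111 · 384 · 625 ≡ 613 (mod 893).
Since 613 ≠ 1, base 5 is a Fermat witness: 893 is composite.

613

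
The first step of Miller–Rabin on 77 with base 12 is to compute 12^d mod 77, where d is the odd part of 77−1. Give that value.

77 − 1 = 76 = 2^2 · 19, so d = 19.
12^1 ≡ 12 (mod 77)
12^2 ≡ 12^2 = 144 ≡ 67 (mod 77)
12^4 ≡ 67^2 = 4489 ≡ 23 (mod 77)
12^8 ≡ 23^2 = 529 ≡ 67 (mod 77)
12^16 ≡ 67^2 = 4489 ≡ 23 (mod 77)
19 = 16 + 2 + 1 in binary powers of 2.
So 12^19 ≡ 23 · 67 · 12 ≡ 12 (mod 77).
Squaring chain: 12 → 67; never reaches −1, so base 12 is a Miller–Rabin witness that 77 is composite.

12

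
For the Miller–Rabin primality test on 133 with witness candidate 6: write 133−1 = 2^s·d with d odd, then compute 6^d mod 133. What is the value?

133 − 1 = 132 = 2^2 · 33, so d = 33.
6^1 ≡ 6 (mod 133)
6^2 ≡ 6^2 = 36 ≡ 36 (mod 133)
6^4 ≡ 36^2 = 1296 ≡ 99 (mod 133)
6^8 ≡ 99^2 = 9801 ≡ 92 (mod 133)
6^16 ≡ 92^2 = 8464 ≡ 85 (mod 133)
6^32 ≡ 85^2 = 7225 ≡ 43 (mod 133)
33 = 32 + 1 in binary powers of 2.
So 6^33 ≡ 43 · 6 ≡ 125 (mod 133).
Squaring chain: 125 → 64; never reaches −1, so base 6 is a Miller–Rabin witness that 133 is composite.

125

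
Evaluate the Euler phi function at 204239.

Factor: 204239 = 7 · 163 · 179.
φ(204239) = (7−1) · (163−1) · (179−1) = 6 · 162 · 178 = 173016.

173016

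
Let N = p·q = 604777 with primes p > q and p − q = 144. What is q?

Since p = q + 144, we have 604777 = q(q + 144), so q² + 144q − 604777 = 0.
Discriminant: 144² + 4·604777 = 20736 + 2419108 = 2439844; √2439844 = 1562.
q = (−144 + 1562)/2 = 709, and p = q + 144 = 853.
Check: 709 · 853 = 604777.

709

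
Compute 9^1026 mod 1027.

9^1 ≡ 9 (mod 1027)
9^2 ≡ 9^2 = 81 ≡ 81 (mod 1027)
9^4 ≡ 81^2 = 6561 ≡ 399 (mod 1027)
9^8 ≡ 399^2 = 159201 ≡ 16 (mod 1027)
9^16 ≡ 16^2 = 256 ≡ 256 (mod 1027)
9^32 ≡ 256^2 = 65536 ≡ 835 (mod 1027)
9^64 ≡ 835^2 = 697225 ≡ 919 (mod 1027)
9^128 ≡ 919^2 = 844561 ≡ 367 (mod 1027)
9^256 ≡ 367^2 = 134689 ≡ 152 (mod 1027)
9^512 ≡ 152^2 = 23104 ≡ 510 (mod 1027)
9^1024 ≡ 510^2 = 260100 ≡ 269 (mod 1027)
1026 = 1024 + 2 in binary powers of 2.
So 9^1026 ≡ 269 · 81 ≡ 222 (mod 1027).
Since 222 ≠ 1, base 9 is a Fermat witness: 1027 is composite.

222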